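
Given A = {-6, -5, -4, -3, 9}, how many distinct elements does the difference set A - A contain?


A - A = {a - a' : a, a' ∈ A}; |A| = 5.
Bounds: 2|A|-1 ≤ |A - A| ≤ |A|² - |A| + 1, i.e. 9 ≤ |A - A| ≤ 21.
Note: 0 ∈ A - A always (from a - a). The set is symmetric: if d ∈ A - A then -d ∈ A - A.
Enumerate nonzero differences d = a - a' with a > a' (then include -d):
Positive differences: {1, 2, 3, 12, 13, 14, 15}
Full difference set: {0} ∪ (positive diffs) ∪ (negative diffs).
|A - A| = 1 + 2·7 = 15 (matches direct enumeration: 15).

|A - A| = 15


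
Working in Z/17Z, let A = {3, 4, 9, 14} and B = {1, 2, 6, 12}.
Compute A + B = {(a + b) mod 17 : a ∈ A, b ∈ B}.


Work in Z/17Z: reduce every sum a + b modulo 17.
Enumerate all 16 pairs:
a = 3: 3+1=4, 3+2=5, 3+6=9, 3+12=15
a = 4: 4+1=5, 4+2=6, 4+6=10, 4+12=16
a = 9: 9+1=10, 9+2=11, 9+6=15, 9+12=4
a = 14: 14+1=15, 14+2=16, 14+6=3, 14+12=9
Distinct residues collected: {3, 4, 5, 6, 9, 10, 11, 15, 16}
|A + B| = 9 (out of 17 total residues).

A + B = {3, 4, 5, 6, 9, 10, 11, 15, 16}


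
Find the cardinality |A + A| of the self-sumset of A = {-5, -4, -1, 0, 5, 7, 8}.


A + A = {a + a' : a, a' ∈ A}; |A| = 7.
General bounds: 2|A| - 1 ≤ |A + A| ≤ |A|(|A|+1)/2, i.e. 13 ≤ |A + A| ≤ 28.
Lower bound 2|A|-1 is attained iff A is an arithmetic progression.
Enumerate sums a + a' for a ≤ a' (symmetric, so this suffices):
a = -5: -5+-5=-10, -5+-4=-9, -5+-1=-6, -5+0=-5, -5+5=0, -5+7=2, -5+8=3
a = -4: -4+-4=-8, -4+-1=-5, -4+0=-4, -4+5=1, -4+7=3, -4+8=4
a = -1: -1+-1=-2, -1+0=-1, -1+5=4, -1+7=6, -1+8=7
a = 0: 0+0=0, 0+5=5, 0+7=7, 0+8=8
a = 5: 5+5=10, 5+7=12, 5+8=13
a = 7: 7+7=14, 7+8=15
a = 8: 8+8=16
Distinct sums: {-10, -9, -8, -6, -5, -4, -2, -1, 0, 1, 2, 3, 4, 5, 6, 7, 8, 10, 12, 13, 14, 15, 16}
|A + A| = 23

|A + A| = 23


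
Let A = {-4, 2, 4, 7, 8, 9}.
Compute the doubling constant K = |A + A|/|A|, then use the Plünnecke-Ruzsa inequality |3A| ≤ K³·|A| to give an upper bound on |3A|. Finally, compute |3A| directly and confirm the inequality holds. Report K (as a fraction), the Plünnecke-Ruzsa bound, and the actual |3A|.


|A| = 6.
Step 1: Compute A + A by enumerating all 36 pairs.
A + A = {-8, -2, 0, 3, 4, 5, 6, 8, 9, 10, 11, 12, 13, 14, 15, 16, 17, 18}, so |A + A| = 18.
Step 2: Doubling constant K = |A + A|/|A| = 18/6 = 18/6 ≈ 3.0000.
Step 3: Plünnecke-Ruzsa gives |3A| ≤ K³·|A| = (3.0000)³ · 6 ≈ 162.0000.
Step 4: Compute 3A = A + A + A directly by enumerating all triples (a,b,c) ∈ A³; |3A| = 31.
Step 5: Check 31 ≤ 162.0000? Yes ✓.

K = 18/6, Plünnecke-Ruzsa bound K³|A| ≈ 162.0000, |3A| = 31, inequality holds.


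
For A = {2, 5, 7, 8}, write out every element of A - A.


A - A = {a - a' : a, a' ∈ A}.
Compute a - a' for each ordered pair (a, a'):
a = 2: 2-2=0, 2-5=-3, 2-7=-5, 2-8=-6
a = 5: 5-2=3, 5-5=0, 5-7=-2, 5-8=-3
a = 7: 7-2=5, 7-5=2, 7-7=0, 7-8=-1
a = 8: 8-2=6, 8-5=3, 8-7=1, 8-8=0
Collecting distinct values (and noting 0 appears from a-a):
A - A = {-6, -5, -3, -2, -1, 0, 1, 2, 3, 5, 6}
|A - A| = 11

A - A = {-6, -5, -3, -2, -1, 0, 1, 2, 3, 5, 6}


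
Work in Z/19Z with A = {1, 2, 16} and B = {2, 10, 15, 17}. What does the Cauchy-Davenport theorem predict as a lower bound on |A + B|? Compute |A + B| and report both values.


Cauchy-Davenport: |A + B| ≥ min(p, |A| + |B| - 1) for A, B nonempty in Z/pZ.
|A| = 3, |B| = 4, p = 19.
CD lower bound = min(19, 3 + 4 - 1) = min(19, 6) = 6.
Compute A + B mod 19 directly:
a = 1: 1+2=3, 1+10=11, 1+15=16, 1+17=18
a = 2: 2+2=4, 2+10=12, 2+15=17, 2+17=0
a = 16: 16+2=18, 16+10=7, 16+15=12, 16+17=14
A + B = {0, 3, 4, 7, 11, 12, 14, 16, 17, 18}, so |A + B| = 10.
Verify: 10 ≥ 6? Yes ✓.

CD lower bound = 6, actual |A + B| = 10.


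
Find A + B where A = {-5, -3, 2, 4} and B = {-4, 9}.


A + B = {a + b : a ∈ A, b ∈ B}.
Enumerate all |A|·|B| = 4·2 = 8 pairs (a, b) and collect distinct sums.
a = -5: -5+-4=-9, -5+9=4
a = -3: -3+-4=-7, -3+9=6
a = 2: 2+-4=-2, 2+9=11
a = 4: 4+-4=0, 4+9=13
Collecting distinct sums: A + B = {-9, -7, -2, 0, 4, 6, 11, 13}
|A + B| = 8

A + B = {-9, -7, -2, 0, 4, 6, 11, 13}


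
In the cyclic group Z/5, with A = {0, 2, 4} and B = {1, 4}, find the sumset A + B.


Work in Z/5Z: reduce every sum a + b modulo 5.
Enumerate all 6 pairs:
a = 0: 0+1=1, 0+4=4
a = 2: 2+1=3, 2+4=1
a = 4: 4+1=0, 4+4=3
Distinct residues collected: {0, 1, 3, 4}
|A + B| = 4 (out of 5 total residues).

A + B = {0, 1, 3, 4}


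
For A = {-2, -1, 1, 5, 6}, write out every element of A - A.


A - A = {a - a' : a, a' ∈ A}.
Compute a - a' for each ordered pair (a, a'):
a = -2: -2--2=0, -2--1=-1, -2-1=-3, -2-5=-7, -2-6=-8
a = -1: -1--2=1, -1--1=0, -1-1=-2, -1-5=-6, -1-6=-7
a = 1: 1--2=3, 1--1=2, 1-1=0, 1-5=-4, 1-6=-5
a = 5: 5--2=7, 5--1=6, 5-1=4, 5-5=0, 5-6=-1
a = 6: 6--2=8, 6--1=7, 6-1=5, 6-5=1, 6-6=0
Collecting distinct values (and noting 0 appears from a-a):
A - A = {-8, -7, -6, -5, -4, -3, -2, -1, 0, 1, 2, 3, 4, 5, 6, 7, 8}
|A - A| = 17

A - A = {-8, -7, -6, -5, -4, -3, -2, -1, 0, 1, 2, 3, 4, 5, 6, 7, 8}


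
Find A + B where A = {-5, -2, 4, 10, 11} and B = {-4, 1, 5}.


A + B = {a + b : a ∈ A, b ∈ B}.
Enumerate all |A|·|B| = 5·3 = 15 pairs (a, b) and collect distinct sums.
a = -5: -5+-4=-9, -5+1=-4, -5+5=0
a = -2: -2+-4=-6, -2+1=-1, -2+5=3
a = 4: 4+-4=0, 4+1=5, 4+5=9
a = 10: 10+-4=6, 10+1=11, 10+5=15
a = 11: 11+-4=7, 11+1=12, 11+5=16
Collecting distinct sums: A + B = {-9, -6, -4, -1, 0, 3, 5, 6, 7, 9, 11, 12, 15, 16}
|A + B| = 14

A + B = {-9, -6, -4, -1, 0, 3, 5, 6, 7, 9, 11, 12, 15, 16}


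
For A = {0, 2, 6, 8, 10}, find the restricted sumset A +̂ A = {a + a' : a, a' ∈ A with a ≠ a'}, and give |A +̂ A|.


Restricted sumset: A +̂ A = {a + a' : a ∈ A, a' ∈ A, a ≠ a'}.
Equivalently, take A + A and drop any sum 2a that is achievable ONLY as a + a for a ∈ A (i.e. sums representable only with equal summands).
Enumerate pairs (a, a') with a < a' (symmetric, so each unordered pair gives one sum; this covers all a ≠ a'):
  0 + 2 = 2
  0 + 6 = 6
  0 + 8 = 8
  0 + 10 = 10
  2 + 6 = 8
  2 + 8 = 10
  2 + 10 = 12
  6 + 8 = 14
  6 + 10 = 16
  8 + 10 = 18
Collected distinct sums: {2, 6, 8, 10, 12, 14, 16, 18}
|A +̂ A| = 8
(Reference bound: |A +̂ A| ≥ 2|A| - 3 for |A| ≥ 2, with |A| = 5 giving ≥ 7.)

|A +̂ A| = 8


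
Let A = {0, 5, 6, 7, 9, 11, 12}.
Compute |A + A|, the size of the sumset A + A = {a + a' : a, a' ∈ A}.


A + A = {a + a' : a, a' ∈ A}; |A| = 7.
General bounds: 2|A| - 1 ≤ |A + A| ≤ |A|(|A|+1)/2, i.e. 13 ≤ |A + A| ≤ 28.
Lower bound 2|A|-1 is attained iff A is an arithmetic progression.
Enumerate sums a + a' for a ≤ a' (symmetric, so this suffices):
a = 0: 0+0=0, 0+5=5, 0+6=6, 0+7=7, 0+9=9, 0+11=11, 0+12=12
a = 5: 5+5=10, 5+6=11, 5+7=12, 5+9=14, 5+11=16, 5+12=17
a = 6: 6+6=12, 6+7=13, 6+9=15, 6+11=17, 6+12=18
a = 7: 7+7=14, 7+9=16, 7+11=18, 7+12=19
a = 9: 9+9=18, 9+11=20, 9+12=21
a = 11: 11+11=22, 11+12=23
a = 12: 12+12=24
Distinct sums: {0, 5, 6, 7, 9, 10, 11, 12, 13, 14, 15, 16, 17, 18, 19, 20, 21, 22, 23, 24}
|A + A| = 20

|A + A| = 20


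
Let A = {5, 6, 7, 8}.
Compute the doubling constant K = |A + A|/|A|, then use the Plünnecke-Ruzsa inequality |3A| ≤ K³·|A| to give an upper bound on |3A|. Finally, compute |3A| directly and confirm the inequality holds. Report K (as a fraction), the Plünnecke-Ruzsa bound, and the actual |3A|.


|A| = 4.
Step 1: Compute A + A by enumerating all 16 pairs.
A + A = {10, 11, 12, 13, 14, 15, 16}, so |A + A| = 7.
Step 2: Doubling constant K = |A + A|/|A| = 7/4 = 7/4 ≈ 1.7500.
Step 3: Plünnecke-Ruzsa gives |3A| ≤ K³·|A| = (1.7500)³ · 4 ≈ 21.4375.
Step 4: Compute 3A = A + A + A directly by enumerating all triples (a,b,c) ∈ A³; |3A| = 10.
Step 5: Check 10 ≤ 21.4375? Yes ✓.

K = 7/4, Plünnecke-Ruzsa bound K³|A| ≈ 21.4375, |3A| = 10, inequality holds.


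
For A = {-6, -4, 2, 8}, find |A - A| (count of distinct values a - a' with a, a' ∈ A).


A - A = {a - a' : a, a' ∈ A}; |A| = 4.
Bounds: 2|A|-1 ≤ |A - A| ≤ |A|² - |A| + 1, i.e. 7 ≤ |A - A| ≤ 13.
Note: 0 ∈ A - A always (from a - a). The set is symmetric: if d ∈ A - A then -d ∈ A - A.
Enumerate nonzero differences d = a - a' with a > a' (then include -d):
Positive differences: {2, 6, 8, 12, 14}
Full difference set: {0} ∪ (positive diffs) ∪ (negative diffs).
|A - A| = 1 + 2·5 = 11 (matches direct enumeration: 11).

|A - A| = 11


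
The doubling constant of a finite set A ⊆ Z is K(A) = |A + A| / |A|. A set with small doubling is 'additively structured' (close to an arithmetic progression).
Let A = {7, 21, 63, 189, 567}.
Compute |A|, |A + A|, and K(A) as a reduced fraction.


|A| = 5.
Compute A + A by enumerating all 25 pairs.
A + A = {14, 28, 42, 70, 84, 126, 196, 210, 252, 378, 574, 588, 630, 756, 1134}, so |A + A| = 15.
K = |A + A| / |A| = 15/5 = 3/1 ≈ 3.0000.
Reference: AP of size 5 gives K = 9/5 ≈ 1.8000; a fully generic set of size 5 gives K ≈ 3.0000.

|A| = 5, |A + A| = 15, K = 15/5 = 3/1.


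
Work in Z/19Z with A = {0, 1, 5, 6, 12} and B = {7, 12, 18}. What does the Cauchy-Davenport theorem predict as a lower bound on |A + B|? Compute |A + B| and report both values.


Cauchy-Davenport: |A + B| ≥ min(p, |A| + |B| - 1) for A, B nonempty in Z/pZ.
|A| = 5, |B| = 3, p = 19.
CD lower bound = min(19, 5 + 3 - 1) = min(19, 7) = 7.
Compute A + B mod 19 directly:
a = 0: 0+7=7, 0+12=12, 0+18=18
a = 1: 1+7=8, 1+12=13, 1+18=0
a = 5: 5+7=12, 5+12=17, 5+18=4
a = 6: 6+7=13, 6+12=18, 6+18=5
a = 12: 12+7=0, 12+12=5, 12+18=11
A + B = {0, 4, 5, 7, 8, 11, 12, 13, 17, 18}, so |A + B| = 10.
Verify: 10 ≥ 7? Yes ✓.

CD lower bound = 7, actual |A + B| = 10.


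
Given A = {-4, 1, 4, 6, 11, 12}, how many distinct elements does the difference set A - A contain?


A - A = {a - a' : a, a' ∈ A}; |A| = 6.
Bounds: 2|A|-1 ≤ |A - A| ≤ |A|² - |A| + 1, i.e. 11 ≤ |A - A| ≤ 31.
Note: 0 ∈ A - A always (from a - a). The set is symmetric: if d ∈ A - A then -d ∈ A - A.
Enumerate nonzero differences d = a - a' with a > a' (then include -d):
Positive differences: {1, 2, 3, 5, 6, 7, 8, 10, 11, 15, 16}
Full difference set: {0} ∪ (positive diffs) ∪ (negative diffs).
|A - A| = 1 + 2·11 = 23 (matches direct enumeration: 23).

|A - A| = 23


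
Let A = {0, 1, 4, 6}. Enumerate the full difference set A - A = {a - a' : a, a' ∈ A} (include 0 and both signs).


A - A = {a - a' : a, a' ∈ A}.
Compute a - a' for each ordered pair (a, a'):
a = 0: 0-0=0, 0-1=-1, 0-4=-4, 0-6=-6
a = 1: 1-0=1, 1-1=0, 1-4=-3, 1-6=-5
a = 4: 4-0=4, 4-1=3, 4-4=0, 4-6=-2
a = 6: 6-0=6, 6-1=5, 6-4=2, 6-6=0
Collecting distinct values (and noting 0 appears from a-a):
A - A = {-6, -5, -4, -3, -2, -1, 0, 1, 2, 3, 4, 5, 6}
|A - A| = 13

A - A = {-6, -5, -4, -3, -2, -1, 0, 1, 2, 3, 4, 5, 6}


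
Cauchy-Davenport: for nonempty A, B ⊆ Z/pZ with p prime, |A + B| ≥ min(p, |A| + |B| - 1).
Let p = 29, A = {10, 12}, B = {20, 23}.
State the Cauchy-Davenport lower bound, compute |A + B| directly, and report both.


Cauchy-Davenport: |A + B| ≥ min(p, |A| + |B| - 1) for A, B nonempty in Z/pZ.
|A| = 2, |B| = 2, p = 29.
CD lower bound = min(29, 2 + 2 - 1) = min(29, 3) = 3.
Compute A + B mod 29 directly:
a = 10: 10+20=1, 10+23=4
a = 12: 12+20=3, 12+23=6
A + B = {1, 3, 4, 6}, so |A + B| = 4.
Verify: 4 ≥ 3? Yes ✓.

CD lower bound = 3, actual |A + B| = 4.


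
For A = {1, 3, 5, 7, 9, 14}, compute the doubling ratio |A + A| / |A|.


|A| = 6.
Compute A + A by enumerating all 36 pairs.
A + A = {2, 4, 6, 8, 10, 12, 14, 15, 16, 17, 18, 19, 21, 23, 28}, so |A + A| = 15.
K = |A + A| / |A| = 15/6 = 5/2 ≈ 2.5000.
Reference: AP of size 6 gives K = 11/6 ≈ 1.8333; a fully generic set of size 6 gives K ≈ 3.5000.

|A| = 6, |A + A| = 15, K = 15/6 = 5/2.


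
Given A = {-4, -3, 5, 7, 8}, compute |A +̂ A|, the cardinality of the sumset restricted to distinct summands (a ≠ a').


Restricted sumset: A +̂ A = {a + a' : a ∈ A, a' ∈ A, a ≠ a'}.
Equivalently, take A + A and drop any sum 2a that is achievable ONLY as a + a for a ∈ A (i.e. sums representable only with equal summands).
Enumerate pairs (a, a') with a < a' (symmetric, so each unordered pair gives one sum; this covers all a ≠ a'):
  -4 + -3 = -7
  -4 + 5 = 1
  -4 + 7 = 3
  -4 + 8 = 4
  -3 + 5 = 2
  -3 + 7 = 4
  -3 + 8 = 5
  5 + 7 = 12
  5 + 8 = 13
  7 + 8 = 15
Collected distinct sums: {-7, 1, 2, 3, 4, 5, 12, 13, 15}
|A +̂ A| = 9
(Reference bound: |A +̂ A| ≥ 2|A| - 3 for |A| ≥ 2, with |A| = 5 giving ≥ 7.)

|A +̂ A| = 9


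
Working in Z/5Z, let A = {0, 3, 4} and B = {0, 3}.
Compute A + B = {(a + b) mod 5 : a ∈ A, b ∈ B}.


Work in Z/5Z: reduce every sum a + b modulo 5.
Enumerate all 6 pairs:
a = 0: 0+0=0, 0+3=3
a = 3: 3+0=3, 3+3=1
a = 4: 4+0=4, 4+3=2
Distinct residues collected: {0, 1, 2, 3, 4}
|A + B| = 5 (out of 5 total residues).

A + B = {0, 1, 2, 3, 4}


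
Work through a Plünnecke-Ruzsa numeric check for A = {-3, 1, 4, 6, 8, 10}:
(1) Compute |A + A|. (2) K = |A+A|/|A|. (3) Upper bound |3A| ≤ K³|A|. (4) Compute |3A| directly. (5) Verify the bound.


|A| = 6.
Step 1: Compute A + A by enumerating all 36 pairs.
A + A = {-6, -2, 1, 2, 3, 5, 7, 8, 9, 10, 11, 12, 14, 16, 18, 20}, so |A + A| = 16.
Step 2: Doubling constant K = |A + A|/|A| = 16/6 = 16/6 ≈ 2.6667.
Step 3: Plünnecke-Ruzsa gives |3A| ≤ K³·|A| = (2.6667)³ · 6 ≈ 113.7778.
Step 4: Compute 3A = A + A + A directly by enumerating all triples (a,b,c) ∈ A³; |3A| = 30.
Step 5: Check 30 ≤ 113.7778? Yes ✓.

K = 16/6, Plünnecke-Ruzsa bound K³|A| ≈ 113.7778, |3A| = 30, inequality holds.


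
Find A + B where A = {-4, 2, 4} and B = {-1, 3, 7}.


A + B = {a + b : a ∈ A, b ∈ B}.
Enumerate all |A|·|B| = 3·3 = 9 pairs (a, b) and collect distinct sums.
a = -4: -4+-1=-5, -4+3=-1, -4+7=3
a = 2: 2+-1=1, 2+3=5, 2+7=9
a = 4: 4+-1=3, 4+3=7, 4+7=11
Collecting distinct sums: A + B = {-5, -1, 1, 3, 5, 7, 9, 11}
|A + B| = 8

A + B = {-5, -1, 1, 3, 5, 7, 9, 11}


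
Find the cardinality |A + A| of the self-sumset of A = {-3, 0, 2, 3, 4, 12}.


A + A = {a + a' : a, a' ∈ A}; |A| = 6.
General bounds: 2|A| - 1 ≤ |A + A| ≤ |A|(|A|+1)/2, i.e. 11 ≤ |A + A| ≤ 21.
Lower bound 2|A|-1 is attained iff A is an arithmetic progression.
Enumerate sums a + a' for a ≤ a' (symmetric, so this suffices):
a = -3: -3+-3=-6, -3+0=-3, -3+2=-1, -3+3=0, -3+4=1, -3+12=9
a = 0: 0+0=0, 0+2=2, 0+3=3, 0+4=4, 0+12=12
a = 2: 2+2=4, 2+3=5, 2+4=6, 2+12=14
a = 3: 3+3=6, 3+4=7, 3+12=15
a = 4: 4+4=8, 4+12=16
a = 12: 12+12=24
Distinct sums: {-6, -3, -1, 0, 1, 2, 3, 4, 5, 6, 7, 8, 9, 12, 14, 15, 16, 24}
|A + A| = 18

|A + A| = 18


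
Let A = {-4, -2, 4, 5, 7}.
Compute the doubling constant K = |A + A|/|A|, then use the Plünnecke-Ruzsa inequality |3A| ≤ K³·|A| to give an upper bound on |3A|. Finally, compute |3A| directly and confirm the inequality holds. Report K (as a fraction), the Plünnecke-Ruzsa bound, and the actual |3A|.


|A| = 5.
Step 1: Compute A + A by enumerating all 25 pairs.
A + A = {-8, -6, -4, 0, 1, 2, 3, 5, 8, 9, 10, 11, 12, 14}, so |A + A| = 14.
Step 2: Doubling constant K = |A + A|/|A| = 14/5 = 14/5 ≈ 2.8000.
Step 3: Plünnecke-Ruzsa gives |3A| ≤ K³·|A| = (2.8000)³ · 5 ≈ 109.7600.
Step 4: Compute 3A = A + A + A directly by enumerating all triples (a,b,c) ∈ A³; |3A| = 27.
Step 5: Check 27 ≤ 109.7600? Yes ✓.

K = 14/5, Plünnecke-Ruzsa bound K³|A| ≈ 109.7600, |3A| = 27, inequality holds.


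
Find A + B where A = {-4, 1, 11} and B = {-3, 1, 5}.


A + B = {a + b : a ∈ A, b ∈ B}.
Enumerate all |A|·|B| = 3·3 = 9 pairs (a, b) and collect distinct sums.
a = -4: -4+-3=-7, -4+1=-3, -4+5=1
a = 1: 1+-3=-2, 1+1=2, 1+5=6
a = 11: 11+-3=8, 11+1=12, 11+5=16
Collecting distinct sums: A + B = {-7, -3, -2, 1, 2, 6, 8, 12, 16}
|A + B| = 9

A + B = {-7, -3, -2, 1, 2, 6, 8, 12, 16}


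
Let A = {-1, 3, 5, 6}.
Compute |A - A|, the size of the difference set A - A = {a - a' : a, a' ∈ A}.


A - A = {a - a' : a, a' ∈ A}; |A| = 4.
Bounds: 2|A|-1 ≤ |A - A| ≤ |A|² - |A| + 1, i.e. 7 ≤ |A - A| ≤ 13.
Note: 0 ∈ A - A always (from a - a). The set is symmetric: if d ∈ A - A then -d ∈ A - A.
Enumerate nonzero differences d = a - a' with a > a' (then include -d):
Positive differences: {1, 2, 3, 4, 6, 7}
Full difference set: {0} ∪ (positive diffs) ∪ (negative diffs).
|A - A| = 1 + 2·6 = 13 (matches direct enumeration: 13).

|A - A| = 13


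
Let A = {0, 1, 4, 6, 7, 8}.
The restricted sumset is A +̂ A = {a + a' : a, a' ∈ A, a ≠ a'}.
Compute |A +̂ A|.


Restricted sumset: A +̂ A = {a + a' : a ∈ A, a' ∈ A, a ≠ a'}.
Equivalently, take A + A and drop any sum 2a that is achievable ONLY as a + a for a ∈ A (i.e. sums representable only with equal summands).
Enumerate pairs (a, a') with a < a' (symmetric, so each unordered pair gives one sum; this covers all a ≠ a'):
  0 + 1 = 1
  0 + 4 = 4
  0 + 6 = 6
  0 + 7 = 7
  0 + 8 = 8
  1 + 4 = 5
  1 + 6 = 7
  1 + 7 = 8
  1 + 8 = 9
  4 + 6 = 10
  4 + 7 = 11
  4 + 8 = 12
  6 + 7 = 13
  6 + 8 = 14
  7 + 8 = 15
Collected distinct sums: {1, 4, 5, 6, 7, 8, 9, 10, 11, 12, 13, 14, 15}
|A +̂ A| = 13
(Reference bound: |A +̂ A| ≥ 2|A| - 3 for |A| ≥ 2, with |A| = 6 giving ≥ 9.)

|A +̂ A| = 13


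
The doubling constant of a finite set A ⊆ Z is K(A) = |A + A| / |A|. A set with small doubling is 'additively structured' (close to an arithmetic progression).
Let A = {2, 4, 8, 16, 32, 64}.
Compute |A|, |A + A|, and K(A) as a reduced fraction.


|A| = 6.
Compute A + A by enumerating all 36 pairs.
A + A = {4, 6, 8, 10, 12, 16, 18, 20, 24, 32, 34, 36, 40, 48, 64, 66, 68, 72, 80, 96, 128}, so |A + A| = 21.
K = |A + A| / |A| = 21/6 = 7/2 ≈ 3.5000.
Reference: AP of size 6 gives K = 11/6 ≈ 1.8333; a fully generic set of size 6 gives K ≈ 3.5000.

|A| = 6, |A + A| = 21, K = 21/6 = 7/2.


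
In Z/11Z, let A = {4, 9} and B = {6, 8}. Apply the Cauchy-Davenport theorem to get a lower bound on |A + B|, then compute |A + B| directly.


Cauchy-Davenport: |A + B| ≥ min(p, |A| + |B| - 1) for A, B nonempty in Z/pZ.
|A| = 2, |B| = 2, p = 11.
CD lower bound = min(11, 2 + 2 - 1) = min(11, 3) = 3.
Compute A + B mod 11 directly:
a = 4: 4+6=10, 4+8=1
a = 9: 9+6=4, 9+8=6
A + B = {1, 4, 6, 10}, so |A + B| = 4.
Verify: 4 ≥ 3? Yes ✓.

CD lower bound = 3, actual |A + B| = 4.


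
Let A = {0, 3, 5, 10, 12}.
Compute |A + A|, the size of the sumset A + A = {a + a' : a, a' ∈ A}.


A + A = {a + a' : a, a' ∈ A}; |A| = 5.
General bounds: 2|A| - 1 ≤ |A + A| ≤ |A|(|A|+1)/2, i.e. 9 ≤ |A + A| ≤ 15.
Lower bound 2|A|-1 is attained iff A is an arithmetic progression.
Enumerate sums a + a' for a ≤ a' (symmetric, so this suffices):
a = 0: 0+0=0, 0+3=3, 0+5=5, 0+10=10, 0+12=12
a = 3: 3+3=6, 3+5=8, 3+10=13, 3+12=15
a = 5: 5+5=10, 5+10=15, 5+12=17
a = 10: 10+10=20, 10+12=22
a = 12: 12+12=24
Distinct sums: {0, 3, 5, 6, 8, 10, 12, 13, 15, 17, 20, 22, 24}
|A + A| = 13

|A + A| = 13


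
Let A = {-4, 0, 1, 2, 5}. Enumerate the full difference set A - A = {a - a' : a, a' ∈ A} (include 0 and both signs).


A - A = {a - a' : a, a' ∈ A}.
Compute a - a' for each ordered pair (a, a'):
a = -4: -4--4=0, -4-0=-4, -4-1=-5, -4-2=-6, -4-5=-9
a = 0: 0--4=4, 0-0=0, 0-1=-1, 0-2=-2, 0-5=-5
a = 1: 1--4=5, 1-0=1, 1-1=0, 1-2=-1, 1-5=-4
a = 2: 2--4=6, 2-0=2, 2-1=1, 2-2=0, 2-5=-3
a = 5: 5--4=9, 5-0=5, 5-1=4, 5-2=3, 5-5=0
Collecting distinct values (and noting 0 appears from a-a):
A - A = {-9, -6, -5, -4, -3, -2, -1, 0, 1, 2, 3, 4, 5, 6, 9}
|A - A| = 15

A - A = {-9, -6, -5, -4, -3, -2, -1, 0, 1, 2, 3, 4, 5, 6, 9}


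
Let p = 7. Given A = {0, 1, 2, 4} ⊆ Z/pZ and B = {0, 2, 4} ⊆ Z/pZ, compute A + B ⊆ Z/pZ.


Work in Z/7Z: reduce every sum a + b modulo 7.
Enumerate all 12 pairs:
a = 0: 0+0=0, 0+2=2, 0+4=4
a = 1: 1+0=1, 1+2=3, 1+4=5
a = 2: 2+0=2, 2+2=4, 2+4=6
a = 4: 4+0=4, 4+2=6, 4+4=1
Distinct residues collected: {0, 1, 2, 3, 4, 5, 6}
|A + B| = 7 (out of 7 total residues).

A + B = {0, 1, 2, 3, 4, 5, 6}


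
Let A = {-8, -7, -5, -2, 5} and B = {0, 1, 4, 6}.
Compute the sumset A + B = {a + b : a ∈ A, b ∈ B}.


A + B = {a + b : a ∈ A, b ∈ B}.
Enumerate all |A|·|B| = 5·4 = 20 pairs (a, b) and collect distinct sums.
a = -8: -8+0=-8, -8+1=-7, -8+4=-4, -8+6=-2
a = -7: -7+0=-7, -7+1=-6, -7+4=-3, -7+6=-1
a = -5: -5+0=-5, -5+1=-4, -5+4=-1, -5+6=1
a = -2: -2+0=-2, -2+1=-1, -2+4=2, -2+6=4
a = 5: 5+0=5, 5+1=6, 5+4=9, 5+6=11
Collecting distinct sums: A + B = {-8, -7, -6, -5, -4, -3, -2, -1, 1, 2, 4, 5, 6, 9, 11}
|A + B| = 15

A + B = {-8, -7, -6, -5, -4, -3, -2, -1, 1, 2, 4, 5, 6, 9, 11}


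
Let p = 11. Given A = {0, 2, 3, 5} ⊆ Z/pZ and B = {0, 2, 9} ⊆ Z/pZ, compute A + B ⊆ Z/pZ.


Work in Z/11Z: reduce every sum a + b modulo 11.
Enumerate all 12 pairs:
a = 0: 0+0=0, 0+2=2, 0+9=9
a = 2: 2+0=2, 2+2=4, 2+9=0
a = 3: 3+0=3, 3+2=5, 3+9=1
a = 5: 5+0=5, 5+2=7, 5+9=3
Distinct residues collected: {0, 1, 2, 3, 4, 5, 7, 9}
|A + B| = 8 (out of 11 total residues).

A + B = {0, 1, 2, 3, 4, 5, 7, 9}


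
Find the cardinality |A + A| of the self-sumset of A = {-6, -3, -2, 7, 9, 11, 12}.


A + A = {a + a' : a, a' ∈ A}; |A| = 7.
General bounds: 2|A| - 1 ≤ |A + A| ≤ |A|(|A|+1)/2, i.e. 13 ≤ |A + A| ≤ 28.
Lower bound 2|A|-1 is attained iff A is an arithmetic progression.
Enumerate sums a + a' for a ≤ a' (symmetric, so this suffices):
a = -6: -6+-6=-12, -6+-3=-9, -6+-2=-8, -6+7=1, -6+9=3, -6+11=5, -6+12=6
a = -3: -3+-3=-6, -3+-2=-5, -3+7=4, -3+9=6, -3+11=8, -3+12=9
a = -2: -2+-2=-4, -2+7=5, -2+9=7, -2+11=9, -2+12=10
a = 7: 7+7=14, 7+9=16, 7+11=18, 7+12=19
a = 9: 9+9=18, 9+11=20, 9+12=21
a = 11: 11+11=22, 11+12=23
a = 12: 12+12=24
Distinct sums: {-12, -9, -8, -6, -5, -4, 1, 3, 4, 5, 6, 7, 8, 9, 10, 14, 16, 18, 19, 20, 21, 22, 23, 24}
|A + A| = 24

|A + A| = 24


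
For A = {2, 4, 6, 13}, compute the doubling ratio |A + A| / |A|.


|A| = 4.
Compute A + A by enumerating all 16 pairs.
A + A = {4, 6, 8, 10, 12, 15, 17, 19, 26}, so |A + A| = 9.
K = |A + A| / |A| = 9/4 (already in lowest terms) ≈ 2.2500.
Reference: AP of size 4 gives K = 7/4 ≈ 1.7500; a fully generic set of size 4 gives K ≈ 2.5000.

|A| = 4, |A + A| = 9, K = 9/4.


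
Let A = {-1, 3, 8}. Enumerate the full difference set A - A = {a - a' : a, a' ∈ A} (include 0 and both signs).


A - A = {a - a' : a, a' ∈ A}.
Compute a - a' for each ordered pair (a, a'):
a = -1: -1--1=0, -1-3=-4, -1-8=-9
a = 3: 3--1=4, 3-3=0, 3-8=-5
a = 8: 8--1=9, 8-3=5, 8-8=0
Collecting distinct values (and noting 0 appears from a-a):
A - A = {-9, -5, -4, 0, 4, 5, 9}
|A - A| = 7

A - A = {-9, -5, -4, 0, 4, 5, 9}


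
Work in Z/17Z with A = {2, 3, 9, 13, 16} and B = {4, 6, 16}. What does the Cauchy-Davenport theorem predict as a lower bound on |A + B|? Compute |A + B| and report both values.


Cauchy-Davenport: |A + B| ≥ min(p, |A| + |B| - 1) for A, B nonempty in Z/pZ.
|A| = 5, |B| = 3, p = 17.
CD lower bound = min(17, 5 + 3 - 1) = min(17, 7) = 7.
Compute A + B mod 17 directly:
a = 2: 2+4=6, 2+6=8, 2+16=1
a = 3: 3+4=7, 3+6=9, 3+16=2
a = 9: 9+4=13, 9+6=15, 9+16=8
a = 13: 13+4=0, 13+6=2, 13+16=12
a = 16: 16+4=3, 16+6=5, 16+16=15
A + B = {0, 1, 2, 3, 5, 6, 7, 8, 9, 12, 13, 15}, so |A + B| = 12.
Verify: 12 ≥ 7? Yes ✓.

CD lower bound = 7, actual |A + B| = 12.


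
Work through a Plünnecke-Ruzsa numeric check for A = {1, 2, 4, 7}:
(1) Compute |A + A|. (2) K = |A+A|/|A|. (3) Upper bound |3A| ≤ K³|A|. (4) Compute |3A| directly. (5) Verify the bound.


|A| = 4.
Step 1: Compute A + A by enumerating all 16 pairs.
A + A = {2, 3, 4, 5, 6, 8, 9, 11, 14}, so |A + A| = 9.
Step 2: Doubling constant K = |A + A|/|A| = 9/4 = 9/4 ≈ 2.2500.
Step 3: Plünnecke-Ruzsa gives |3A| ≤ K³·|A| = (2.2500)³ · 4 ≈ 45.5625.
Step 4: Compute 3A = A + A + A directly by enumerating all triples (a,b,c) ∈ A³; |3A| = 15.
Step 5: Check 15 ≤ 45.5625? Yes ✓.

K = 9/4, Plünnecke-Ruzsa bound K³|A| ≈ 45.5625, |3A| = 15, inequality holds.


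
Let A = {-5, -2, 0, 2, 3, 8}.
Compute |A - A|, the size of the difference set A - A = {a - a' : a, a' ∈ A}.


A - A = {a - a' : a, a' ∈ A}; |A| = 6.
Bounds: 2|A|-1 ≤ |A - A| ≤ |A|² - |A| + 1, i.e. 11 ≤ |A - A| ≤ 31.
Note: 0 ∈ A - A always (from a - a). The set is symmetric: if d ∈ A - A then -d ∈ A - A.
Enumerate nonzero differences d = a - a' with a > a' (then include -d):
Positive differences: {1, 2, 3, 4, 5, 6, 7, 8, 10, 13}
Full difference set: {0} ∪ (positive diffs) ∪ (negative diffs).
|A - A| = 1 + 2·10 = 21 (matches direct enumeration: 21).

|A - A| = 21


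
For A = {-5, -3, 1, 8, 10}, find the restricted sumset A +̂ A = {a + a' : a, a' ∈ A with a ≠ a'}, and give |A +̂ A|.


Restricted sumset: A +̂ A = {a + a' : a ∈ A, a' ∈ A, a ≠ a'}.
Equivalently, take A + A and drop any sum 2a that is achievable ONLY as a + a for a ∈ A (i.e. sums representable only with equal summands).
Enumerate pairs (a, a') with a < a' (symmetric, so each unordered pair gives one sum; this covers all a ≠ a'):
  -5 + -3 = -8
  -5 + 1 = -4
  -5 + 8 = 3
  -5 + 10 = 5
  -3 + 1 = -2
  -3 + 8 = 5
  -3 + 10 = 7
  1 + 8 = 9
  1 + 10 = 11
  8 + 10 = 18
Collected distinct sums: {-8, -4, -2, 3, 5, 7, 9, 11, 18}
|A +̂ A| = 9
(Reference bound: |A +̂ A| ≥ 2|A| - 3 for |A| ≥ 2, with |A| = 5 giving ≥ 7.)

|A +̂ A| = 9


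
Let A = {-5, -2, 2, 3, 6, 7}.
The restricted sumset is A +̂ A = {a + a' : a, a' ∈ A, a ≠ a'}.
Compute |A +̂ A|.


Restricted sumset: A +̂ A = {a + a' : a ∈ A, a' ∈ A, a ≠ a'}.
Equivalently, take A + A and drop any sum 2a that is achievable ONLY as a + a for a ∈ A (i.e. sums representable only with equal summands).
Enumerate pairs (a, a') with a < a' (symmetric, so each unordered pair gives one sum; this covers all a ≠ a'):
  -5 + -2 = -7
  -5 + 2 = -3
  -5 + 3 = -2
  -5 + 6 = 1
  -5 + 7 = 2
  -2 + 2 = 0
  -2 + 3 = 1
  -2 + 6 = 4
  -2 + 7 = 5
  2 + 3 = 5
  2 + 6 = 8
  2 + 7 = 9
  3 + 6 = 9
  3 + 7 = 10
  6 + 7 = 13
Collected distinct sums: {-7, -3, -2, 0, 1, 2, 4, 5, 8, 9, 10, 13}
|A +̂ A| = 12
(Reference bound: |A +̂ A| ≥ 2|A| - 3 for |A| ≥ 2, with |A| = 6 giving ≥ 9.)

|A +̂ A| = 12


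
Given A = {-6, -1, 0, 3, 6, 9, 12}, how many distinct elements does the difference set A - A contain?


A - A = {a - a' : a, a' ∈ A}; |A| = 7.
Bounds: 2|A|-1 ≤ |A - A| ≤ |A|² - |A| + 1, i.e. 13 ≤ |A - A| ≤ 43.
Note: 0 ∈ A - A always (from a - a). The set is symmetric: if d ∈ A - A then -d ∈ A - A.
Enumerate nonzero differences d = a - a' with a > a' (then include -d):
Positive differences: {1, 3, 4, 5, 6, 7, 9, 10, 12, 13, 15, 18}
Full difference set: {0} ∪ (positive diffs) ∪ (negative diffs).
|A - A| = 1 + 2·12 = 25 (matches direct enumeration: 25).

|A - A| = 25


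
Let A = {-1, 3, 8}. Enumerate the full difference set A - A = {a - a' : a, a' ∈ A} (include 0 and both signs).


A - A = {a - a' : a, a' ∈ A}.
Compute a - a' for each ordered pair (a, a'):
a = -1: -1--1=0, -1-3=-4, -1-8=-9
a = 3: 3--1=4, 3-3=0, 3-8=-5
a = 8: 8--1=9, 8-3=5, 8-8=0
Collecting distinct values (and noting 0 appears from a-a):
A - A = {-9, -5, -4, 0, 4, 5, 9}
|A - A| = 7

A - A = {-9, -5, -4, 0, 4, 5, 9}


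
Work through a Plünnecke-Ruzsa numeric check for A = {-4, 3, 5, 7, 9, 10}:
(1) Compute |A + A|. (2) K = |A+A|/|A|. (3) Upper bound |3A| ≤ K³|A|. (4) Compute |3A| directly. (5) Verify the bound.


|A| = 6.
Step 1: Compute A + A by enumerating all 36 pairs.
A + A = {-8, -1, 1, 3, 5, 6, 8, 10, 12, 13, 14, 15, 16, 17, 18, 19, 20}, so |A + A| = 17.
Step 2: Doubling constant K = |A + A|/|A| = 17/6 = 17/6 ≈ 2.8333.
Step 3: Plünnecke-Ruzsa gives |3A| ≤ K³·|A| = (2.8333)³ · 6 ≈ 136.4722.
Step 4: Compute 3A = A + A + A directly by enumerating all triples (a,b,c) ∈ A³; |3A| = 31.
Step 5: Check 31 ≤ 136.4722? Yes ✓.

K = 17/6, Plünnecke-Ruzsa bound K³|A| ≈ 136.4722, |3A| = 31, inequality holds.


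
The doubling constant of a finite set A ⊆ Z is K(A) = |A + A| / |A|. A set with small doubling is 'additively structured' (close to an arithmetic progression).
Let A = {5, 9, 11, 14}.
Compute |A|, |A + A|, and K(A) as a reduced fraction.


|A| = 4.
Compute A + A by enumerating all 16 pairs.
A + A = {10, 14, 16, 18, 19, 20, 22, 23, 25, 28}, so |A + A| = 10.
K = |A + A| / |A| = 10/4 = 5/2 ≈ 2.5000.
Reference: AP of size 4 gives K = 7/4 ≈ 1.7500; a fully generic set of size 4 gives K ≈ 2.5000.

|A| = 4, |A + A| = 10, K = 10/4 = 5/2.


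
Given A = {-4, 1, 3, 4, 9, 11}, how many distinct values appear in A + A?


A + A = {a + a' : a, a' ∈ A}; |A| = 6.
General bounds: 2|A| - 1 ≤ |A + A| ≤ |A|(|A|+1)/2, i.e. 11 ≤ |A + A| ≤ 21.
Lower bound 2|A|-1 is attained iff A is an arithmetic progression.
Enumerate sums a + a' for a ≤ a' (symmetric, so this suffices):
a = -4: -4+-4=-8, -4+1=-3, -4+3=-1, -4+4=0, -4+9=5, -4+11=7
a = 1: 1+1=2, 1+3=4, 1+4=5, 1+9=10, 1+11=12
a = 3: 3+3=6, 3+4=7, 3+9=12, 3+11=14
a = 4: 4+4=8, 4+9=13, 4+11=15
a = 9: 9+9=18, 9+11=20
a = 11: 11+11=22
Distinct sums: {-8, -3, -1, 0, 2, 4, 5, 6, 7, 8, 10, 12, 13, 14, 15, 18, 20, 22}
|A + A| = 18

|A + A| = 18


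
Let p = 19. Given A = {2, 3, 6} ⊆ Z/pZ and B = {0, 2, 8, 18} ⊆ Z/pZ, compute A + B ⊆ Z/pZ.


Work in Z/19Z: reduce every sum a + b modulo 19.
Enumerate all 12 pairs:
a = 2: 2+0=2, 2+2=4, 2+8=10, 2+18=1
a = 3: 3+0=3, 3+2=5, 3+8=11, 3+18=2
a = 6: 6+0=6, 6+2=8, 6+8=14, 6+18=5
Distinct residues collected: {1, 2, 3, 4, 5, 6, 8, 10, 11, 14}
|A + B| = 10 (out of 19 total residues).

A + B = {1, 2, 3, 4, 5, 6, 8, 10, 11, 14}


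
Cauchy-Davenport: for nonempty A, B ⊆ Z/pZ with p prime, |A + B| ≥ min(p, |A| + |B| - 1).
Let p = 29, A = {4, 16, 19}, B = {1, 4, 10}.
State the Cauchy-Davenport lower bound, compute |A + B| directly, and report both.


Cauchy-Davenport: |A + B| ≥ min(p, |A| + |B| - 1) for A, B nonempty in Z/pZ.
|A| = 3, |B| = 3, p = 29.
CD lower bound = min(29, 3 + 3 - 1) = min(29, 5) = 5.
Compute A + B mod 29 directly:
a = 4: 4+1=5, 4+4=8, 4+10=14
a = 16: 16+1=17, 16+4=20, 16+10=26
a = 19: 19+1=20, 19+4=23, 19+10=0
A + B = {0, 5, 8, 14, 17, 20, 23, 26}, so |A + B| = 8.
Verify: 8 ≥ 5? Yes ✓.

CD lower bound = 5, actual |A + B| = 8.


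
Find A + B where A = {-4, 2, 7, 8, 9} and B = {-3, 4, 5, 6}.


A + B = {a + b : a ∈ A, b ∈ B}.
Enumerate all |A|·|B| = 5·4 = 20 pairs (a, b) and collect distinct sums.
a = -4: -4+-3=-7, -4+4=0, -4+5=1, -4+6=2
a = 2: 2+-3=-1, 2+4=6, 2+5=7, 2+6=8
a = 7: 7+-3=4, 7+4=11, 7+5=12, 7+6=13
a = 8: 8+-3=5, 8+4=12, 8+5=13, 8+6=14
a = 9: 9+-3=6, 9+4=13, 9+5=14, 9+6=15
Collecting distinct sums: A + B = {-7, -1, 0, 1, 2, 4, 5, 6, 7, 8, 11, 12, 13, 14, 15}
|A + B| = 15

A + B = {-7, -1, 0, 1, 2, 4, 5, 6, 7, 8, 11, 12, 13, 14, 15}


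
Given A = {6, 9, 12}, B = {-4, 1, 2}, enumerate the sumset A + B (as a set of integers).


A + B = {a + b : a ∈ A, b ∈ B}.
Enumerate all |A|·|B| = 3·3 = 9 pairs (a, b) and collect distinct sums.
a = 6: 6+-4=2, 6+1=7, 6+2=8
a = 9: 9+-4=5, 9+1=10, 9+2=11
a = 12: 12+-4=8, 12+1=13, 12+2=14
Collecting distinct sums: A + B = {2, 5, 7, 8, 10, 11, 13, 14}
|A + B| = 8

A + B = {2, 5, 7, 8, 10, 11, 13, 14}


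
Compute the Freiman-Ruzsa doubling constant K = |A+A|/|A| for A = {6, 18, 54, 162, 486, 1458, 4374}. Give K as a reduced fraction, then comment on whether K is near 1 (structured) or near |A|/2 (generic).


|A| = 7.
Compute A + A by enumerating all 49 pairs.
A + A = {12, 24, 36, 60, 72, 108, 168, 180, 216, 324, 492, 504, 540, 648, 972, 1464, 1476, 1512, 1620, 1944, 2916, 4380, 4392, 4428, 4536, 4860, 5832, 8748}, so |A + A| = 28.
K = |A + A| / |A| = 28/7 = 4/1 ≈ 4.0000.
Reference: AP of size 7 gives K = 13/7 ≈ 1.8571; a fully generic set of size 7 gives K ≈ 4.0000.

|A| = 7, |A + A| = 28, K = 28/7 = 4/1.


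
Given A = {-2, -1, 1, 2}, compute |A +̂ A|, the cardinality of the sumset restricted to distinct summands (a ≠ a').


Restricted sumset: A +̂ A = {a + a' : a ∈ A, a' ∈ A, a ≠ a'}.
Equivalently, take A + A and drop any sum 2a that is achievable ONLY as a + a for a ∈ A (i.e. sums representable only with equal summands).
Enumerate pairs (a, a') with a < a' (symmetric, so each unordered pair gives one sum; this covers all a ≠ a'):
  -2 + -1 = -3
  -2 + 1 = -1
  -2 + 2 = 0
  -1 + 1 = 0
  -1 + 2 = 1
  1 + 2 = 3
Collected distinct sums: {-3, -1, 0, 1, 3}
|A +̂ A| = 5
(Reference bound: |A +̂ A| ≥ 2|A| - 3 for |A| ≥ 2, with |A| = 4 giving ≥ 5.)

|A +̂ A| = 5


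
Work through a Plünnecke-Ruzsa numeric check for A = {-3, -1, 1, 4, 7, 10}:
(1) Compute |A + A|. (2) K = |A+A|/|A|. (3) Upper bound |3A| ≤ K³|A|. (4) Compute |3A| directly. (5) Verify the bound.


|A| = 6.
Step 1: Compute A + A by enumerating all 36 pairs.
A + A = {-6, -4, -2, 0, 1, 2, 3, 4, 5, 6, 7, 8, 9, 11, 14, 17, 20}, so |A + A| = 17.
Step 2: Doubling constant K = |A + A|/|A| = 17/6 = 17/6 ≈ 2.8333.
Step 3: Plünnecke-Ruzsa gives |3A| ≤ K³·|A| = (2.8333)³ · 6 ≈ 136.4722.
Step 4: Compute 3A = A + A + A directly by enumerating all triples (a,b,c) ∈ A³; |3A| = 30.
Step 5: Check 30 ≤ 136.4722? Yes ✓.

K = 17/6, Plünnecke-Ruzsa bound K³|A| ≈ 136.4722, |3A| = 30, inequality holds.


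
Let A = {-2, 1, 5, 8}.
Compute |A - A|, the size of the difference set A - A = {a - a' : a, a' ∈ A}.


A - A = {a - a' : a, a' ∈ A}; |A| = 4.
Bounds: 2|A|-1 ≤ |A - A| ≤ |A|² - |A| + 1, i.e. 7 ≤ |A - A| ≤ 13.
Note: 0 ∈ A - A always (from a - a). The set is symmetric: if d ∈ A - A then -d ∈ A - A.
Enumerate nonzero differences d = a - a' with a > a' (then include -d):
Positive differences: {3, 4, 7, 10}
Full difference set: {0} ∪ (positive diffs) ∪ (negative diffs).
|A - A| = 1 + 2·4 = 9 (matches direct enumeration: 9).

|A - A| = 9


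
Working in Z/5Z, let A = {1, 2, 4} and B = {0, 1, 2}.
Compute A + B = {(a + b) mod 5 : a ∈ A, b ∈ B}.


Work in Z/5Z: reduce every sum a + b modulo 5.
Enumerate all 9 pairs:
a = 1: 1+0=1, 1+1=2, 1+2=3
a = 2: 2+0=2, 2+1=3, 2+2=4
a = 4: 4+0=4, 4+1=0, 4+2=1
Distinct residues collected: {0, 1, 2, 3, 4}
|A + B| = 5 (out of 5 total residues).

A + B = {0, 1, 2, 3, 4}


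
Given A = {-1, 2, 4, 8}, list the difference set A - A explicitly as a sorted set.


A - A = {a - a' : a, a' ∈ A}.
Compute a - a' for each ordered pair (a, a'):
a = -1: -1--1=0, -1-2=-3, -1-4=-5, -1-8=-9
a = 2: 2--1=3, 2-2=0, 2-4=-2, 2-8=-6
a = 4: 4--1=5, 4-2=2, 4-4=0, 4-8=-4
a = 8: 8--1=9, 8-2=6, 8-4=4, 8-8=0
Collecting distinct values (and noting 0 appears from a-a):
A - A = {-9, -6, -5, -4, -3, -2, 0, 2, 3, 4, 5, 6, 9}
|A - A| = 13

A - A = {-9, -6, -5, -4, -3, -2, 0, 2, 3, 4, 5, 6, 9}


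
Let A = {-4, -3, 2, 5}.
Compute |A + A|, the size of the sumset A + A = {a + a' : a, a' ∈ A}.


A + A = {a + a' : a, a' ∈ A}; |A| = 4.
General bounds: 2|A| - 1 ≤ |A + A| ≤ |A|(|A|+1)/2, i.e. 7 ≤ |A + A| ≤ 10.
Lower bound 2|A|-1 is attained iff A is an arithmetic progression.
Enumerate sums a + a' for a ≤ a' (symmetric, so this suffices):
a = -4: -4+-4=-8, -4+-3=-7, -4+2=-2, -4+5=1
a = -3: -3+-3=-6, -3+2=-1, -3+5=2
a = 2: 2+2=4, 2+5=7
a = 5: 5+5=10
Distinct sums: {-8, -7, -6, -2, -1, 1, 2, 4, 7, 10}
|A + A| = 10

|A + A| = 10


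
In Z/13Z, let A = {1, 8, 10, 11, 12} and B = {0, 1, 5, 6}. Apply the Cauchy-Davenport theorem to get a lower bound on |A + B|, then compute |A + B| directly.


Cauchy-Davenport: |A + B| ≥ min(p, |A| + |B| - 1) for A, B nonempty in Z/pZ.
|A| = 5, |B| = 4, p = 13.
CD lower bound = min(13, 5 + 4 - 1) = min(13, 8) = 8.
Compute A + B mod 13 directly:
a = 1: 1+0=1, 1+1=2, 1+5=6, 1+6=7
a = 8: 8+0=8, 8+1=9, 8+5=0, 8+6=1
a = 10: 10+0=10, 10+1=11, 10+5=2, 10+6=3
a = 11: 11+0=11, 11+1=12, 11+5=3, 11+6=4
a = 12: 12+0=12, 12+1=0, 12+5=4, 12+6=5
A + B = {0, 1, 2, 3, 4, 5, 6, 7, 8, 9, 10, 11, 12}, so |A + B| = 13.
Verify: 13 ≥ 8? Yes ✓.

CD lower bound = 8, actual |A + B| = 13.


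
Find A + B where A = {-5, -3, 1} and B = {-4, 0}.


A + B = {a + b : a ∈ A, b ∈ B}.
Enumerate all |A|·|B| = 3·2 = 6 pairs (a, b) and collect distinct sums.
a = -5: -5+-4=-9, -5+0=-5
a = -3: -3+-4=-7, -3+0=-3
a = 1: 1+-4=-3, 1+0=1
Collecting distinct sums: A + B = {-9, -7, -5, -3, 1}
|A + B| = 5

A + B = {-9, -7, -5, -3, 1}


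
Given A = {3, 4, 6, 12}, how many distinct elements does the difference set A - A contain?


A - A = {a - a' : a, a' ∈ A}; |A| = 4.
Bounds: 2|A|-1 ≤ |A - A| ≤ |A|² - |A| + 1, i.e. 7 ≤ |A - A| ≤ 13.
Note: 0 ∈ A - A always (from a - a). The set is symmetric: if d ∈ A - A then -d ∈ A - A.
Enumerate nonzero differences d = a - a' with a > a' (then include -d):
Positive differences: {1, 2, 3, 6, 8, 9}
Full difference set: {0} ∪ (positive diffs) ∪ (negative diffs).
|A - A| = 1 + 2·6 = 13 (matches direct enumeration: 13).

|A - A| = 13


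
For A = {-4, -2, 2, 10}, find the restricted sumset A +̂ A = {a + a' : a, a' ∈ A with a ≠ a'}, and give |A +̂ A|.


Restricted sumset: A +̂ A = {a + a' : a ∈ A, a' ∈ A, a ≠ a'}.
Equivalently, take A + A and drop any sum 2a that is achievable ONLY as a + a for a ∈ A (i.e. sums representable only with equal summands).
Enumerate pairs (a, a') with a < a' (symmetric, so each unordered pair gives one sum; this covers all a ≠ a'):
  -4 + -2 = -6
  -4 + 2 = -2
  -4 + 10 = 6
  -2 + 2 = 0
  -2 + 10 = 8
  2 + 10 = 12
Collected distinct sums: {-6, -2, 0, 6, 8, 12}
|A +̂ A| = 6
(Reference bound: |A +̂ A| ≥ 2|A| - 3 for |A| ≥ 2, with |A| = 4 giving ≥ 5.)

|A +̂ A| = 6


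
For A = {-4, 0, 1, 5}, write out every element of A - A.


A - A = {a - a' : a, a' ∈ A}.
Compute a - a' for each ordered pair (a, a'):
a = -4: -4--4=0, -4-0=-4, -4-1=-5, -4-5=-9
a = 0: 0--4=4, 0-0=0, 0-1=-1, 0-5=-5
a = 1: 1--4=5, 1-0=1, 1-1=0, 1-5=-4
a = 5: 5--4=9, 5-0=5, 5-1=4, 5-5=0
Collecting distinct values (and noting 0 appears from a-a):
A - A = {-9, -5, -4, -1, 0, 1, 4, 5, 9}
|A - A| = 9

A - A = {-9, -5, -4, -1, 0, 1, 4, 5, 9}


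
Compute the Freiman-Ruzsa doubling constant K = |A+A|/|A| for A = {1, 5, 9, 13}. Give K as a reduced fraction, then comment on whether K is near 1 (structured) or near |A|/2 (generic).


|A| = 4.
Compute A + A by enumerating all 16 pairs.
A + A = {2, 6, 10, 14, 18, 22, 26}, so |A + A| = 7.
K = |A + A| / |A| = 7/4 (already in lowest terms) ≈ 1.7500.
Reference: AP of size 4 gives K = 7/4 ≈ 1.7500; a fully generic set of size 4 gives K ≈ 2.5000.

|A| = 4, |A + A| = 7, K = 7/4.


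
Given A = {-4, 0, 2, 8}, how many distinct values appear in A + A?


A + A = {a + a' : a, a' ∈ A}; |A| = 4.
General bounds: 2|A| - 1 ≤ |A + A| ≤ |A|(|A|+1)/2, i.e. 7 ≤ |A + A| ≤ 10.
Lower bound 2|A|-1 is attained iff A is an arithmetic progression.
Enumerate sums a + a' for a ≤ a' (symmetric, so this suffices):
a = -4: -4+-4=-8, -4+0=-4, -4+2=-2, -4+8=4
a = 0: 0+0=0, 0+2=2, 0+8=8
a = 2: 2+2=4, 2+8=10
a = 8: 8+8=16
Distinct sums: {-8, -4, -2, 0, 2, 4, 8, 10, 16}
|A + A| = 9

|A + A| = 9


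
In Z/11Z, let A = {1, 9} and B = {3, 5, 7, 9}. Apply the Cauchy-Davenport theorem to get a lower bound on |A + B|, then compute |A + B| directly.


Cauchy-Davenport: |A + B| ≥ min(p, |A| + |B| - 1) for A, B nonempty in Z/pZ.
|A| = 2, |B| = 4, p = 11.
CD lower bound = min(11, 2 + 4 - 1) = min(11, 5) = 5.
Compute A + B mod 11 directly:
a = 1: 1+3=4, 1+5=6, 1+7=8, 1+9=10
a = 9: 9+3=1, 9+5=3, 9+7=5, 9+9=7
A + B = {1, 3, 4, 5, 6, 7, 8, 10}, so |A + B| = 8.
Verify: 8 ≥ 5? Yes ✓.

CD lower bound = 5, actual |A + B| = 8.


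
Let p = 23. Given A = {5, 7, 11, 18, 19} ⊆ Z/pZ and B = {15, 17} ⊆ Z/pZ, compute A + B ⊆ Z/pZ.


Work in Z/23Z: reduce every sum a + b modulo 23.
Enumerate all 10 pairs:
a = 5: 5+15=20, 5+17=22
a = 7: 7+15=22, 7+17=1
a = 11: 11+15=3, 11+17=5
a = 18: 18+15=10, 18+17=12
a = 19: 19+15=11, 19+17=13
Distinct residues collected: {1, 3, 5, 10, 11, 12, 13, 20, 22}
|A + B| = 9 (out of 23 total residues).

A + B = {1, 3, 5, 10, 11, 12, 13, 20, 22}


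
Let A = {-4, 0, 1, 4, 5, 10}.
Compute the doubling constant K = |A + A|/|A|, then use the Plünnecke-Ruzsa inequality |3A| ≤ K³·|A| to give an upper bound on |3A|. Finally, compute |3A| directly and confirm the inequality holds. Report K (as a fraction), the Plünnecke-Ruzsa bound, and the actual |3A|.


|A| = 6.
Step 1: Compute A + A by enumerating all 36 pairs.
A + A = {-8, -4, -3, 0, 1, 2, 4, 5, 6, 8, 9, 10, 11, 14, 15, 20}, so |A + A| = 16.
Step 2: Doubling constant K = |A + A|/|A| = 16/6 = 16/6 ≈ 2.6667.
Step 3: Plünnecke-Ruzsa gives |3A| ≤ K³·|A| = (2.6667)³ · 6 ≈ 113.7778.
Step 4: Compute 3A = A + A + A directly by enumerating all triples (a,b,c) ∈ A³; |3A| = 30.
Step 5: Check 30 ≤ 113.7778? Yes ✓.

K = 16/6, Plünnecke-Ruzsa bound K³|A| ≈ 113.7778, |3A| = 30, inequality holds.
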